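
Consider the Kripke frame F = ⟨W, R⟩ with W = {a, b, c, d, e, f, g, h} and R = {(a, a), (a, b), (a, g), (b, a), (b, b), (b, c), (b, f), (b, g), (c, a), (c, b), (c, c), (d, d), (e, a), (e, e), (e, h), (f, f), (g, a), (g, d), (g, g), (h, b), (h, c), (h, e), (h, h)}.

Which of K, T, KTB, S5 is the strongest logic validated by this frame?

T

Reflexive (axiom T): yes — every world is R-related to itself.
Symmetric (axiom B): no — b R f but not f R b.
Euclidean (axiom 5): no — a R g and a R b, but not g R b.
So F validates K, T; KTB would additionally require R to be symmetric. The strongest is T.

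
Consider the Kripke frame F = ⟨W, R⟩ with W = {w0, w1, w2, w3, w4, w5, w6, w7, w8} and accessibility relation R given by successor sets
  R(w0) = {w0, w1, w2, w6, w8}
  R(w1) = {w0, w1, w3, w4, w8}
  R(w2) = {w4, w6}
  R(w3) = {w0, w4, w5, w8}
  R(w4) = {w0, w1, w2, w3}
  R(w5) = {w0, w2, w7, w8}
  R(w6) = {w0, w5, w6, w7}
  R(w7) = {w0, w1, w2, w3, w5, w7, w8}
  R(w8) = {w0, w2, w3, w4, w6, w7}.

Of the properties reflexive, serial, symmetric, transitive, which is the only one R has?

Reflexive: no — w2 is not related to itself.
Serial: yes — every world has a successor (e.g. w0 R w0).
Symmetric: no — w0 R w2 but not w2 R w0.
Transitive: no — w0 R w1 and w1 R w3, but not w0 R w3.
Only serial holds.

serial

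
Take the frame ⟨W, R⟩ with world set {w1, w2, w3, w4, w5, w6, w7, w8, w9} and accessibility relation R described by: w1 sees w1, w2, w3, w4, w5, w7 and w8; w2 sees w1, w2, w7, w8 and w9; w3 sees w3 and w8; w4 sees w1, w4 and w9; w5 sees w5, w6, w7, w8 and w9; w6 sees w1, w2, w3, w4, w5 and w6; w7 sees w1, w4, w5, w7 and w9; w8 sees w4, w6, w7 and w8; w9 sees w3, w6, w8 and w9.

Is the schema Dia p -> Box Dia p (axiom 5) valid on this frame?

Axiom 5 corresponds to the accessibility relation being Euclidean.
Euclidean: no — w1 R w2 and w1 R w3, but not w2 R w3.

No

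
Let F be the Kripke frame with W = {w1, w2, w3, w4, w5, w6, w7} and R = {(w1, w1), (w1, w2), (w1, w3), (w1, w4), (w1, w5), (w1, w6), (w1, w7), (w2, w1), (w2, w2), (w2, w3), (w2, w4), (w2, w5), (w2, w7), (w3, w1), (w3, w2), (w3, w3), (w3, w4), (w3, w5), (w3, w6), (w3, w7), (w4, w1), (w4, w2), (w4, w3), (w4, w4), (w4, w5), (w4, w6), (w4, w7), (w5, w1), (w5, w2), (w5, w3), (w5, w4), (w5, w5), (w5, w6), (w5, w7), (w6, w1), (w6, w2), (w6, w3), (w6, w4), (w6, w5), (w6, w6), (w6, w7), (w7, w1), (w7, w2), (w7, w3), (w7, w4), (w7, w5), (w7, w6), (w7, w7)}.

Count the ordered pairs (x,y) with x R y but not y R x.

Enumerating: (w6,w2).

1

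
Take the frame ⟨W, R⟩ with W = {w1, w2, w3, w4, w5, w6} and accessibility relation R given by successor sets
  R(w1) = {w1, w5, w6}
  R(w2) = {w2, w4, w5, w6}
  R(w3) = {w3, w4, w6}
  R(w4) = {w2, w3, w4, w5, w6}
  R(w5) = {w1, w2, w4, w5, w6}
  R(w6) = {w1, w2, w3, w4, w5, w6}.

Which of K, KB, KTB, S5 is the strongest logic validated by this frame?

Symmetric (axiom B): yes — every pair in R has its reverse in R.
Reflexive (axiom T): yes — every world is R-related to itself.
Euclidean (axiom 5): no — w4 R w2 and w4 R w3, but not w2 R w3.
So F validates K, KB, KTB; S5 would additionally require R to be Euclidean. The strongest is KTB.

KTB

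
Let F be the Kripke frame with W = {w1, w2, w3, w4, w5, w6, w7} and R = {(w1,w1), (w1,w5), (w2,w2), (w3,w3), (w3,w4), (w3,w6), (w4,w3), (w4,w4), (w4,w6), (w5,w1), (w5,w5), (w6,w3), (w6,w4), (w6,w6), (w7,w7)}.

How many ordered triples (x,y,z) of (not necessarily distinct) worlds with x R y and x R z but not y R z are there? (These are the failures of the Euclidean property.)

0

R is Euclidean; there are no such tuples.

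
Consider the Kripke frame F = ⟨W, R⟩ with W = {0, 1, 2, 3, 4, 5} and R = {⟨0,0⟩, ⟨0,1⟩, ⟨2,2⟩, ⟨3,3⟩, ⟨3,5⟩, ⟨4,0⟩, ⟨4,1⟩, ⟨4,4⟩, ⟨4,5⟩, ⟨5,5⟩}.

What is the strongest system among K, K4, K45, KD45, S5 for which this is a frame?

Transitive (axiom 4): yes — every two-step R-path is closed by a direct edge.
Euclidean (axiom 5): no — 4 R 0 and 4 R 5, but not 0 R 5.
Serial (axiom D): no — 1 has no R-successor.
Reflexive (axiom T): no — 1 is not related to itself.
So F validates K, K4; K45 would additionally require R to be Euclidean. The strongest is K4.

K4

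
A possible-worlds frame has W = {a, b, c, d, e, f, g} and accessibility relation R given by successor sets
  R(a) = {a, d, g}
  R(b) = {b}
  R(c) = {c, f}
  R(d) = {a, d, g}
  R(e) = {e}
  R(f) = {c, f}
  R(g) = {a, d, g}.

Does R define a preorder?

Yes

Reflexive: yes — every world is R-related to itself.
Transitive: yes — every two-step R-path is closed by a direct edge.
So R is a preorder.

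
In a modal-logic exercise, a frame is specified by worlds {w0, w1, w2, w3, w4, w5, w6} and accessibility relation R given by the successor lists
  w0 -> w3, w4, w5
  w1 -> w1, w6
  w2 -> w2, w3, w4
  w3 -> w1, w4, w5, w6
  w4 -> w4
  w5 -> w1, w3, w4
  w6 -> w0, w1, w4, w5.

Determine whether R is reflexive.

Reflexive: no — w0 is not related to itself.

No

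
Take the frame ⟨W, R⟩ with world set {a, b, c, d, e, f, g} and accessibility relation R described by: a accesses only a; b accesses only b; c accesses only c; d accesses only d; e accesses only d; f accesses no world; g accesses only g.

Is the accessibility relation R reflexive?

Reflexive: no — e is not related to itself.

No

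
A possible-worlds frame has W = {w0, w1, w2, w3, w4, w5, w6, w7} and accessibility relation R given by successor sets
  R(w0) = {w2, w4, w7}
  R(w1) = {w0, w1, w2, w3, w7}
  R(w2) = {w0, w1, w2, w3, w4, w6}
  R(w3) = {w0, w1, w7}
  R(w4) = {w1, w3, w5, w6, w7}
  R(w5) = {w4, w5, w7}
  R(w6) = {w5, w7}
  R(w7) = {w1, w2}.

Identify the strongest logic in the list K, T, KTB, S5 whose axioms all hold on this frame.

K

Reflexive (axiom T): no — w0 is not related to itself.
Symmetric (axiom B): no — w0 R w4 but not w4 R w0.
Euclidean (axiom 5): no — w0 R w2 and w0 R w7, but not w2 R w7.
So F validates K; T would additionally require R to be reflexive. The strongest is K.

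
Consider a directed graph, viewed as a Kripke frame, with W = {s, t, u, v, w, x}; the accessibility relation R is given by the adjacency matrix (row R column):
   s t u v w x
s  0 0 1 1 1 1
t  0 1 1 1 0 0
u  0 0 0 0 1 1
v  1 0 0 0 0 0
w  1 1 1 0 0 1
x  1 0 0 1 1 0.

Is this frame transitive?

No

Transitive: no — s R w and w R t, but not s R t.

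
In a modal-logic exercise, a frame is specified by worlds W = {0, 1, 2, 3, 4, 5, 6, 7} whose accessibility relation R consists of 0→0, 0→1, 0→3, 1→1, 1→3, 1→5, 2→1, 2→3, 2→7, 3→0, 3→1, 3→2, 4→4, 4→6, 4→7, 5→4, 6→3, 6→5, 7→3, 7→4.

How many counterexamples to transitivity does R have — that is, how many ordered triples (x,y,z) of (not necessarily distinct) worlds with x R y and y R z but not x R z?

28

Enumerating: (0,1,5), (0,3,2), (1,3,0), (1,3,2), (1,5,4), (2,1,5), (2,3,0), (2,3,2), (2,7,4), (3,0,3), (3,1,3), (3,1,5), … and 16 more.
Total: 28.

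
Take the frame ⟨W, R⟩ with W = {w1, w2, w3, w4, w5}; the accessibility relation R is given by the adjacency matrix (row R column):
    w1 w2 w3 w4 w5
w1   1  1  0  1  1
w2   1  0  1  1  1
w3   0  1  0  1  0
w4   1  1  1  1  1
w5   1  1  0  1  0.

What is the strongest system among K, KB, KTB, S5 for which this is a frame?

KB

Symmetric (axiom B): yes — every pair in R has its reverse in R.
Reflexive (axiom T): no — w2 is not related to itself.
Euclidean (axiom 5): no — w2 R w1 and w2 R w3, but not w1 R w3.
So F validates K, KB; KTB would additionally require R to be reflexive. The strongest is KB.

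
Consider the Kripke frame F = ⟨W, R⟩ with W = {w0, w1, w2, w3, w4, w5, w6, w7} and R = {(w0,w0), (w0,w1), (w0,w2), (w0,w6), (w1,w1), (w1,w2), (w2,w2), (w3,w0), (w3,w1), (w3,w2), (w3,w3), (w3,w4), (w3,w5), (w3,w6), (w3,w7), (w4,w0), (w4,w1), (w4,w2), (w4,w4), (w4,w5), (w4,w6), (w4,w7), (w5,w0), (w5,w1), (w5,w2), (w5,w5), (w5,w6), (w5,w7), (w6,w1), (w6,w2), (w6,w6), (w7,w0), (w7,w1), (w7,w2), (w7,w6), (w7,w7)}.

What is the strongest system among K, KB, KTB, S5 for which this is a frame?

Symmetric (axiom B): no — w0 R w1 but not w1 R w0.
Reflexive (axiom T): yes — every world is R-related to itself.
Euclidean (axiom 5): no — w0 R w1 and w0 R w6, but not w1 R w6.
So F validates K; KB would additionally require R to be symmetric. The strongest is K.

K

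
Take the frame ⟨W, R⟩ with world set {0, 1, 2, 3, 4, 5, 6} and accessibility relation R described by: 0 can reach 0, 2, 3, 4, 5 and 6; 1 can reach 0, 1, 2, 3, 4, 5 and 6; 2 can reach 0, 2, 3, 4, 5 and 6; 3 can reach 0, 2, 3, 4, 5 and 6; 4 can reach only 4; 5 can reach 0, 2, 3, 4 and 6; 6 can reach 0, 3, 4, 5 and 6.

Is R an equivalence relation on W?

Reflexive: no — 5 is not related to itself.
Symmetric: no — 0 R 4 but not 4 R 0.
Transitive: no — 6 R 0 and 0 R 2, but not 6 R 2.
So R is not an equivalence relation.

No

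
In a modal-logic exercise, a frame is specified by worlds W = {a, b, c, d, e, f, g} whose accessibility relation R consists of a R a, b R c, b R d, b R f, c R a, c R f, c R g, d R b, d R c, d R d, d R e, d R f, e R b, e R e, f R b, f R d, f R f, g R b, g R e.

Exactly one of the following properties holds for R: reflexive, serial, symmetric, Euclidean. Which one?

serial

Reflexive: no — b is not related to itself.
Serial: yes — every world has a successor (e.g. a R a).
Symmetric: no — b R c but not c R b.
Euclidean: no — b R c and b R d, but not c R d.
Only serial holds.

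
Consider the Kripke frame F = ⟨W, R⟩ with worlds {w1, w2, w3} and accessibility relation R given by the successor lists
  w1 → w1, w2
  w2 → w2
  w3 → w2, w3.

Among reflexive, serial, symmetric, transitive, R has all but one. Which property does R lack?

symmetric

Reflexive: yes — every world is R-related to itself.
Serial: yes — every world has a successor (e.g. w1 R w1).
Symmetric: no — w1 R w2 but not w2 R w1.
Transitive: yes — every two-step R-path is closed by a direct edge.
Only symmetric fails.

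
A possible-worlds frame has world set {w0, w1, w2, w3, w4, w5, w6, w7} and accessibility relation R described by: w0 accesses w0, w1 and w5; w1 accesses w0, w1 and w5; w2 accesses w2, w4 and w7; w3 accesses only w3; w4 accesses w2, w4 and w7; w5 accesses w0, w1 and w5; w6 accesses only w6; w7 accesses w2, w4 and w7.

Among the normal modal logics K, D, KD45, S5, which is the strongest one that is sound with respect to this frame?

Serial (axiom D): yes — every world has a successor (e.g. w0 R w0).
Euclidean (axiom 5): yes — any two successors of a common world are R-related.
Transitive (axiom 4): yes — every two-step R-path is closed by a direct edge.
Reflexive (axiom T): yes — every world is R-related to itself.
So F validates K, D, KD45, S5. The strongest is S5.

S5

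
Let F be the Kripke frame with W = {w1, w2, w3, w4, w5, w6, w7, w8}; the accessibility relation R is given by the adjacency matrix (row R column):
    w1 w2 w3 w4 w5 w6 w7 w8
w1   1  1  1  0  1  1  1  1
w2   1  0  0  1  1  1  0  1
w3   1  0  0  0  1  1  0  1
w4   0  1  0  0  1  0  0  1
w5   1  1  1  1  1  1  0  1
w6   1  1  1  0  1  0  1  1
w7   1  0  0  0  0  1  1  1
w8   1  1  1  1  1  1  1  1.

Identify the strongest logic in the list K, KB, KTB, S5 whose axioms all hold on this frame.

KB

Symmetric (axiom B): yes — every pair in R has its reverse in R.
Reflexive (axiom T): no — w2 is not related to itself.
Euclidean (axiom 5): no — w1 R w2 and w1 R w3, but not w2 R w3.
So F validates K, KB; KTB would additionally require R to be reflexive. The strongest is KB.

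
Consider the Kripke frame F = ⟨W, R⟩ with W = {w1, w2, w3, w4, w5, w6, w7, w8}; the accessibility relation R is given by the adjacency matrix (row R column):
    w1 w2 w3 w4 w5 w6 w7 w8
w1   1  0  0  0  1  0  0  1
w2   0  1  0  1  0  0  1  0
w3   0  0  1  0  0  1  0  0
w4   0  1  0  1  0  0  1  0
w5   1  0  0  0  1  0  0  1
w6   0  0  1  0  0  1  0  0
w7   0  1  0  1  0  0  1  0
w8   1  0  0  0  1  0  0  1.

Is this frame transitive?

Transitive: yes — every two-step R-path is closed by a direct edge.

Yes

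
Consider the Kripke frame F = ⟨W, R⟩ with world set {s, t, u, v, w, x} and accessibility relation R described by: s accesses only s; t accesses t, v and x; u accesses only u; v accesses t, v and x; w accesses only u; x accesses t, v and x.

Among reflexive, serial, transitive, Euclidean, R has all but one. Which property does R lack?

reflexive

Reflexive: no — w is not related to itself.
Serial: yes — every world has a successor (e.g. s R s).
Transitive: yes — every two-step R-path is closed by a direct edge.
Euclidean: yes — any two successors of a common world are R-related.
Only reflexive fails.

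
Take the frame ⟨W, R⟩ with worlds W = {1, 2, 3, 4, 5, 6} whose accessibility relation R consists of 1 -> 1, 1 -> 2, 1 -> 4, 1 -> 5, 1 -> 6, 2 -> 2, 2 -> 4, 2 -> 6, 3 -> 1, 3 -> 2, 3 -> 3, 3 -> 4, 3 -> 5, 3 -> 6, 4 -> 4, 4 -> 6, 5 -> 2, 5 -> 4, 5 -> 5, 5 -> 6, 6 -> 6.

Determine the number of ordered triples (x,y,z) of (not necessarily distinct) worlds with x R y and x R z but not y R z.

Enumerating: (1,2,1), (1,2,5), (1,4,1), (1,4,2), (1,4,5), (1,5,1), (1,6,1), (1,6,2), (1,6,4), (1,6,5), (2,4,2), (2,6,2), … and 23 more.
Total: 35.

35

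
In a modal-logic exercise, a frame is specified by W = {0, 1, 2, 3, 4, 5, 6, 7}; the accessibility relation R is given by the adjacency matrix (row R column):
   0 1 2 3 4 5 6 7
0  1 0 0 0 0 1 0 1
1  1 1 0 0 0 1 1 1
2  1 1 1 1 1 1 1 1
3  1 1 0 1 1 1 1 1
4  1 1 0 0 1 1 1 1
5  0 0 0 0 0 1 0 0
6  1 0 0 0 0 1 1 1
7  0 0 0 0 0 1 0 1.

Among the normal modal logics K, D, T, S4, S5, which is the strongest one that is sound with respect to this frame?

Serial (axiom D): yes — every world has a successor (e.g. 0 R 0).
Reflexive (axiom T): yes — every world is R-related to itself.
Transitive (axiom 4): yes — every two-step R-path is closed by a direct edge.
Euclidean (axiom 5): no — 0 R 5 and 0 R 7, but not 5 R 7.
So F validates K, D, T, S4; S5 would additionally require R to be Euclidean. The strongest is S4.

S4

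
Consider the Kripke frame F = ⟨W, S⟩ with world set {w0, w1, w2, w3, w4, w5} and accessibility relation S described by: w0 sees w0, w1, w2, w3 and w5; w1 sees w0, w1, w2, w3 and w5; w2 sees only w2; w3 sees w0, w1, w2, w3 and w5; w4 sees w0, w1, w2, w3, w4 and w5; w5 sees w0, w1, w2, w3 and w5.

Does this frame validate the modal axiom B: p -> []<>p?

No

Axiom B corresponds to the accessibility relation being symmetric.
Symmetric: no — w0 S w2 but not w2 S w0.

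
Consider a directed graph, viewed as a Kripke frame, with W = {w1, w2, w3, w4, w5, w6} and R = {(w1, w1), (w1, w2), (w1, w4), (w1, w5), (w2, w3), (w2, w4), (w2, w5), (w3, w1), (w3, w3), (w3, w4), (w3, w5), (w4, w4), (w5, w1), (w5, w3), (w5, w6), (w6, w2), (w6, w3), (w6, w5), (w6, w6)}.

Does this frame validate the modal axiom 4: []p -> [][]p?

No

By correspondence theory, 4 is valid on a frame iff R is transitive.
Transitive: no — w1 R w2 and w2 R w3, but not w1 R w3.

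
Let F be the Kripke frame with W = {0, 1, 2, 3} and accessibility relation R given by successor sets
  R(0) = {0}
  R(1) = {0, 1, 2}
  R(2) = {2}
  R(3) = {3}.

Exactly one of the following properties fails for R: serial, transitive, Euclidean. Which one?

Euclidean

Serial: yes — every world has a successor (e.g. 0 R 0).
Transitive: yes — every two-step R-path is closed by a direct edge.
Euclidean: no — 1 R 0 and 1 R 2, but not 0 R 2.
Only Euclidean fails.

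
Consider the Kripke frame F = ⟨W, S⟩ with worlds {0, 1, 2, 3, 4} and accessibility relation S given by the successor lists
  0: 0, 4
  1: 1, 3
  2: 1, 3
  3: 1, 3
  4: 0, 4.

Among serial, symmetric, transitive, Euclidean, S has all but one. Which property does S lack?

symmetric

Serial: yes — every world has a successor (e.g. 0 S 0).
Symmetric: no — 2 S 1 but not 1 S 2.
Transitive: yes — every two-step S-path is closed by a direct edge.
Euclidean: yes — any two successors of a common world are S-related.
Only symmetric fails.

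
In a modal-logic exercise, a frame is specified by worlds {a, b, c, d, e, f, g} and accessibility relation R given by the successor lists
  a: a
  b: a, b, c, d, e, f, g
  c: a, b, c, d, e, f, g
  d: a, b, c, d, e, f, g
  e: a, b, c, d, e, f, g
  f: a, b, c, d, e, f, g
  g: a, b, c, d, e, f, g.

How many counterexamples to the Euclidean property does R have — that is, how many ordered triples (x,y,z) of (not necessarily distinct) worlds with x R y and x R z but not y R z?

Enumerating: (b,a,b), (b,a,c), (b,a,d), (b,a,e), (b,a,f), (b,a,g), (c,a,b), (c,a,c), (c,a,d), (c,a,e), (c,a,f), (c,a,g), … and 24 more.
Total: 36.

36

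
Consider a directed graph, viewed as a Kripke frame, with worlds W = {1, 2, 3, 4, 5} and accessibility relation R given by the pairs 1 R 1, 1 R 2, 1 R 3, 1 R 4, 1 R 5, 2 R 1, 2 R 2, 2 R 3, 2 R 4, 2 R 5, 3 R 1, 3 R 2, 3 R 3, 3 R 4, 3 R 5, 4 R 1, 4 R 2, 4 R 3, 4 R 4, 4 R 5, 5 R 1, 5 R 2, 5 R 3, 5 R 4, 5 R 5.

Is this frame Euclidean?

Euclidean: yes — any two successors of a common world are R-related.

Yes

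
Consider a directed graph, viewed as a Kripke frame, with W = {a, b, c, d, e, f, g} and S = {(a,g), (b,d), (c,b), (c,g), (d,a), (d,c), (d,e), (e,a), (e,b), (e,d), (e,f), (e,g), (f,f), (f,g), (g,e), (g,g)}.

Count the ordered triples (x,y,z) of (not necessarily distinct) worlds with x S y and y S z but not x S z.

Enumerating: (a,g,e), (b,d,a), (b,d,c), (b,d,e), (c,b,d), (c,g,e), (d,a,g), (d,c,b), (d,c,g), (d,e,b), (d,e,d), (d,e,f), … and 9 more.
Total: 21.

21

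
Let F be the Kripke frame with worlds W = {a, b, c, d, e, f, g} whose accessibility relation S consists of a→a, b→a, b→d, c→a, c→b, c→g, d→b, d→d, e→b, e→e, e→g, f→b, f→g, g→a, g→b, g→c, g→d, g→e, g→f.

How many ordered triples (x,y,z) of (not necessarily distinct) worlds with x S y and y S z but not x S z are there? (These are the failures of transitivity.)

23

Enumerating: (b,d,b), (c,b,d), (c,g,c), (c,g,d), (c,g,e), (c,g,f), (d,b,a), (e,b,a), (e,b,d), (e,g,a), (e,g,c), (e,g,d), … and 11 more.
Total: 23.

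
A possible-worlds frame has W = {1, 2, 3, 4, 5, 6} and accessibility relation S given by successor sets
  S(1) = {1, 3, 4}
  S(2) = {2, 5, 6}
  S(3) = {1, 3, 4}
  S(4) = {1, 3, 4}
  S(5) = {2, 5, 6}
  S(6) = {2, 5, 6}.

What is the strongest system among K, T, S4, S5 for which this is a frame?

S5

Reflexive (axiom T): yes — every world is S-related to itself.
Transitive (axiom 4): yes — every two-step S-path is closed by a direct edge.
Euclidean (axiom 5): yes — any two successors of a common world are S-related.
So F validates K, T, S4, S5. The strongest is S5.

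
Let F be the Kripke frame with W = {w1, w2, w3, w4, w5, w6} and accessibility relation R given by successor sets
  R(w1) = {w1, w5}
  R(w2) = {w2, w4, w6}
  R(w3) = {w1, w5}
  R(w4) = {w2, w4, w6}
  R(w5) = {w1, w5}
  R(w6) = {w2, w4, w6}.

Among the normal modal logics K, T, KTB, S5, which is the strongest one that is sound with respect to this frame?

K

Reflexive (axiom T): no — w3 is not related to itself.
Symmetric (axiom B): no — w3 R w1 but not w1 R w3.
Euclidean (axiom 5): yes — any two successors of a common world are R-related.
So F validates K; T would additionally require R to be reflexive. The strongest is K.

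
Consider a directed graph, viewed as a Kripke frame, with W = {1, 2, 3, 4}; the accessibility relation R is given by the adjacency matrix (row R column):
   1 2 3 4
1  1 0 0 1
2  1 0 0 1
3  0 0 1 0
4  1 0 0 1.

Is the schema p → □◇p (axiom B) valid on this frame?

Axiom B corresponds to the accessibility relation being symmetric.
Symmetric: no — 2 R 1 but not 1 R 2.

No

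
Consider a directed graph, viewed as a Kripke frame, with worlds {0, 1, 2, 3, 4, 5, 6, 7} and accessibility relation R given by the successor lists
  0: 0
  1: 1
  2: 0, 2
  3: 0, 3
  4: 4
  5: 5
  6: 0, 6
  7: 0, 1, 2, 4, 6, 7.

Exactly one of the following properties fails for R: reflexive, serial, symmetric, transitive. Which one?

symmetric

Reflexive: yes — every world is R-related to itself.
Serial: yes — every world has a successor (e.g. 0 R 0).
Symmetric: no — 2 R 0 but not 0 R 2.
Transitive: yes — every two-step R-path is closed by a direct edge.
Only symmetric fails.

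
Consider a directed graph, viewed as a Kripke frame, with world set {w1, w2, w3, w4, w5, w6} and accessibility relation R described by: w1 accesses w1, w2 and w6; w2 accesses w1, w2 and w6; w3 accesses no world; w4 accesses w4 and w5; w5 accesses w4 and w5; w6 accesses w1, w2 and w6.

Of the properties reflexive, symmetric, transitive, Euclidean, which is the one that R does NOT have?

Reflexive: no — w3 is not related to itself.
Symmetric: yes — every pair in R has its reverse in R.
Transitive: yes — every two-step R-path is closed by a direct edge.
Euclidean: yes — any two successors of a common world are R-related.
Only reflexive fails.

reflexive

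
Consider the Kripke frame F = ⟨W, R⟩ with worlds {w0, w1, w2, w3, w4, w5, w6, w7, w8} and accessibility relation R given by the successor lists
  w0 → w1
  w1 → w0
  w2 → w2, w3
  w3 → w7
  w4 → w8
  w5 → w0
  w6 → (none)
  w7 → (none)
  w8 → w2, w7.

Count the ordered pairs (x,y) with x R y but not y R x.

Enumerating: (w2,w3), (w3,w7), (w4,w8), (w5,w0), (w8,w2), (w8,w7).

6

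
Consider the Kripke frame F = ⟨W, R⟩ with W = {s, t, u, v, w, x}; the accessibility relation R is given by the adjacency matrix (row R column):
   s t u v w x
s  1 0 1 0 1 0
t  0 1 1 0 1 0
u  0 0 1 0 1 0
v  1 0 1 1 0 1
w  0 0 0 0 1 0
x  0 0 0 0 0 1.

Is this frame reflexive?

Yes

Reflexive: yes — every world is R-related to itself.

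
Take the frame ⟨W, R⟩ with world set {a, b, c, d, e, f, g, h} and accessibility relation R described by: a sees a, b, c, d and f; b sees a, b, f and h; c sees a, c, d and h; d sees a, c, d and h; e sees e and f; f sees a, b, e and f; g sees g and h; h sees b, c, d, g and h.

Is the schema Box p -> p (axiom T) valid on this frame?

Axiom T corresponds to the accessibility relation being reflexive.
Reflexive: yes — every world is R-related to itself.

Yes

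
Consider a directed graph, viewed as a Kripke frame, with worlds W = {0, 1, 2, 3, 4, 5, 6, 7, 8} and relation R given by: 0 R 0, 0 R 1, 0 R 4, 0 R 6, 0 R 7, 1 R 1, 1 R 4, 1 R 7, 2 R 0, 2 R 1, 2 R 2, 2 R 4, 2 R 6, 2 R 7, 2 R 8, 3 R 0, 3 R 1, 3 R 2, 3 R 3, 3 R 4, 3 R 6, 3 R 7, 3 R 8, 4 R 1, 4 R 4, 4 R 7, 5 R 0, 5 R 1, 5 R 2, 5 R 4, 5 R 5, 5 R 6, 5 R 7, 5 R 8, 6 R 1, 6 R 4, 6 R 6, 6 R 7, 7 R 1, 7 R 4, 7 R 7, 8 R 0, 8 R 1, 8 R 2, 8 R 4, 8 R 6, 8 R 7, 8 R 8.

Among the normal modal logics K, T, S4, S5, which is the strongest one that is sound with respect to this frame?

S4

Reflexive (axiom T): yes — every world is R-related to itself.
Transitive (axiom 4): yes — every two-step R-path is closed by a direct edge.
Euclidean (axiom 5): no — 0 R 1 and 0 R 6, but not 1 R 6.
So F validates K, T, S4; S5 would additionally require R to be Euclidean. The strongest is S4.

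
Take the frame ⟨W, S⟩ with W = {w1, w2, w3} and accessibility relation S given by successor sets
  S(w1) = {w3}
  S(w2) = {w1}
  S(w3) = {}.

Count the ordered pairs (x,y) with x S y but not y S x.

Enumerating: (w1,w3), (w2,w1).

2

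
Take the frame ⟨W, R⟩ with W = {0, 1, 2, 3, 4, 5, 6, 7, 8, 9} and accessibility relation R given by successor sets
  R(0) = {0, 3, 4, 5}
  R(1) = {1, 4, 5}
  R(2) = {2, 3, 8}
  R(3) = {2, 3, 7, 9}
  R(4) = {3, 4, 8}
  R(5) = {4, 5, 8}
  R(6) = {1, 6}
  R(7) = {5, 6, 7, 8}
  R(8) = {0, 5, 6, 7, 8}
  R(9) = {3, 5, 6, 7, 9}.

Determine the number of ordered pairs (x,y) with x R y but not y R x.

18

Enumerating: (0,3), (0,4), (0,5), (1,4), (1,5), (2,8), (3,7), (4,3), (4,8), (5,4), (6,1), (7,5), (7,6), (8,0), (8,6), (9,5), (9,6), (9,7).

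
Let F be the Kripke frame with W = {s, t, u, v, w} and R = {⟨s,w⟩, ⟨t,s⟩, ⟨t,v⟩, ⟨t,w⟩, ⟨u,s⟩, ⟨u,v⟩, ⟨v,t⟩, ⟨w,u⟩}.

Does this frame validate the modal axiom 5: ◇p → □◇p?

No

The schema 5 characterises exactly the Euclidean frames.
Euclidean: no — t R s and t R v, but not s R v.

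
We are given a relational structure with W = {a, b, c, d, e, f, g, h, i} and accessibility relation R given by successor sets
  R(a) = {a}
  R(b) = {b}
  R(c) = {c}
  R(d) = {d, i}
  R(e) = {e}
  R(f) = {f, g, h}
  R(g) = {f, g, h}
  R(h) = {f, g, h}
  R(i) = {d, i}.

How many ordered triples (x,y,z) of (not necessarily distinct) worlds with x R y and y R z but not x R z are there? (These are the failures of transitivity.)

0

R is transitive; there are no such tuples.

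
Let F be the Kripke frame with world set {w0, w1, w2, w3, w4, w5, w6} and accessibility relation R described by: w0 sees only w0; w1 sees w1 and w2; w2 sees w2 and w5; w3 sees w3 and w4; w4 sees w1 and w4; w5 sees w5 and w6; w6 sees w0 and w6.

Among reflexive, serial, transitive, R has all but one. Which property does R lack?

transitive

Reflexive: yes — every world is R-related to itself.
Serial: yes — every world has a successor (e.g. w0 R w0).
Transitive: no — w1 R w2 and w2 R w5, but not w1 R w5.
Only transitive fails.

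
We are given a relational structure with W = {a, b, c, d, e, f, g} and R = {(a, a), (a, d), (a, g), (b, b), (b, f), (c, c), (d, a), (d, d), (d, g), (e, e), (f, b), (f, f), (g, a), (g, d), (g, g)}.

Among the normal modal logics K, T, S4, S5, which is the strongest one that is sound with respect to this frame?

Reflexive (axiom T): yes — every world is R-related to itself.
Transitive (axiom 4): yes — every two-step R-path is closed by a direct edge.
Euclidean (axiom 5): yes — any two successors of a common world are R-related.
So F validates K, T, S4, S5. The strongest is S5.

S5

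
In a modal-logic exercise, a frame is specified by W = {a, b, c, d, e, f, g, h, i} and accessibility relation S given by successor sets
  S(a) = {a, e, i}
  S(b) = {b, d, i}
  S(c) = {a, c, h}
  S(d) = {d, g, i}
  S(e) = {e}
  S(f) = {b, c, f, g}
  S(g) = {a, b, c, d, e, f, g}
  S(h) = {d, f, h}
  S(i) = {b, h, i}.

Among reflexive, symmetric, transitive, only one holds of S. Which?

Reflexive: yes — every world is S-related to itself.
Symmetric: no — a S e but not e S a.
Transitive: no — a S i and i S b, but not a S b.
Only reflexive holds.

reflexive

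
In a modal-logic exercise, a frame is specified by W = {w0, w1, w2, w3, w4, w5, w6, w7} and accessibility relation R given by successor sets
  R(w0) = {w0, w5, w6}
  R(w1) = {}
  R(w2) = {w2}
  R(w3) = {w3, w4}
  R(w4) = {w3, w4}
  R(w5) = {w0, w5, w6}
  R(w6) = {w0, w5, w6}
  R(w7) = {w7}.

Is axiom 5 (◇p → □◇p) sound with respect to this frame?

Axiom 5 corresponds to the accessibility relation being Euclidean.
Euclidean: yes — any two successors of a common world are R-related.

Yes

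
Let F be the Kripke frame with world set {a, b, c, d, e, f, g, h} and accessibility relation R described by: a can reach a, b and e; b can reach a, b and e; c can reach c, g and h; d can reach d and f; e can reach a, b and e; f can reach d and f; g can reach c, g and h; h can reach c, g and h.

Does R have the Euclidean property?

Yes

Euclidean: yes — any two successors of a common world are R-related.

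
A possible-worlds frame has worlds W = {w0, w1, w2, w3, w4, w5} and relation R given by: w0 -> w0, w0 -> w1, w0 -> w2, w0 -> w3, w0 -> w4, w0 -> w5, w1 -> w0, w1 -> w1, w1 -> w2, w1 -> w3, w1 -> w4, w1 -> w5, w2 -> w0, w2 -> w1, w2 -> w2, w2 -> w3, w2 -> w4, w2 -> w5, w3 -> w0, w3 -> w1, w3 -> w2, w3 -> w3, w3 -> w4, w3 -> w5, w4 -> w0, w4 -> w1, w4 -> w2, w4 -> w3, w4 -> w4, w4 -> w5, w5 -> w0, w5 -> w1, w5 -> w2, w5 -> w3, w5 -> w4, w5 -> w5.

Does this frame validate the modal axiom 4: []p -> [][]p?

Axiom 4 corresponds to the accessibility relation being transitive.
Transitive: yes — every two-step R-path is closed by a direct edge.

Yes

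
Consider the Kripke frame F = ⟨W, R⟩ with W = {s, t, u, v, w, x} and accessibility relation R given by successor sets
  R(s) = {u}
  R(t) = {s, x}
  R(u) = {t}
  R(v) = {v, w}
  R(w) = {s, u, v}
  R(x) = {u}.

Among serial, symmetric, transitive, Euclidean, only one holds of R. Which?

Serial: yes — every world has a successor (e.g. s R u).
Symmetric: no — s R u but not u R s.
Transitive: no — s R u and u R t, but not s R t.
Euclidean: no — t R s and t R x, but not s R x.
Only serial holds.

serial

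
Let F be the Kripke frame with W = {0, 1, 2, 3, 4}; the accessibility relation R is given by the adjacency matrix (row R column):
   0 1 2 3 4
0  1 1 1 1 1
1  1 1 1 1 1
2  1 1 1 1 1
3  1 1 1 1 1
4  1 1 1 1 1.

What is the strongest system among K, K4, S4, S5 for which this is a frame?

Transitive (axiom 4): yes — every two-step R-path is closed by a direct edge.
Reflexive (axiom T): yes — every world is R-related to itself.
Euclidean (axiom 5): yes — any two successors of a common world are R-related.
So F validates K, K4, S4, S5. The strongest is S5.

S5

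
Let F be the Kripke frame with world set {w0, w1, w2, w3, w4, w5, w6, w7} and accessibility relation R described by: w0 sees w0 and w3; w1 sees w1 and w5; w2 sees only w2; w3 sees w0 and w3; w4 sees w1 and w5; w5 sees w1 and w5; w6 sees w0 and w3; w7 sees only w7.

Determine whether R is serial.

Serial: yes — every world has a successor (e.g. w0 R w0).

Yes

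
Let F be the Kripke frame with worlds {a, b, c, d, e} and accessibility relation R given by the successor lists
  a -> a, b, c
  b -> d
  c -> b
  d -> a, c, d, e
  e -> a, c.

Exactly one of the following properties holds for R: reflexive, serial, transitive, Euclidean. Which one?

serial

Reflexive: no — b is not related to itself.
Serial: yes — every world has a successor (e.g. a R a).
Transitive: no — a R b and b R d, but not a R d.
Euclidean: no — a R b and a R c, but not b R c.
Only serial holds.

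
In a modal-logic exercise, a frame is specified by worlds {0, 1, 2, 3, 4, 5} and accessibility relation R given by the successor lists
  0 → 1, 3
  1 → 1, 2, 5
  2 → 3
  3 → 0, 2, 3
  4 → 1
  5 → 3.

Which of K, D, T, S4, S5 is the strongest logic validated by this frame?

Serial (axiom D): yes — every world has a successor (e.g. 0 R 1).
Reflexive (axiom T): no — 0 is not related to itself.
Transitive (axiom 4): no — 0 R 1 and 1 R 2, but not 0 R 2.
Euclidean (axiom 5): no — 0 R 1 and 0 R 3, but not 1 R 3.
So F validates K, D; T would additionally require R to be reflexive. The strongest is D.

D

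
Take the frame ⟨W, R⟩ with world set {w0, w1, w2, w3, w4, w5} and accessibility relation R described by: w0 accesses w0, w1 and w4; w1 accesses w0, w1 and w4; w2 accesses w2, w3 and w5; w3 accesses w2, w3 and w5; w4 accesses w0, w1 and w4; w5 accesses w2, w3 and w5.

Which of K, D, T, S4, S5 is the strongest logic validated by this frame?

Serial (axiom D): yes — every world has a successor (e.g. w0 R w0).
Reflexive (axiom T): yes — every world is R-related to itself.
Transitive (axiom 4): yes — every two-step R-path is closed by a direct edge.
Euclidean (axiom 5): yes — any two successors of a common world are R-related.
So F validates K, D, T, S4, S5. The strongest is S5.

S5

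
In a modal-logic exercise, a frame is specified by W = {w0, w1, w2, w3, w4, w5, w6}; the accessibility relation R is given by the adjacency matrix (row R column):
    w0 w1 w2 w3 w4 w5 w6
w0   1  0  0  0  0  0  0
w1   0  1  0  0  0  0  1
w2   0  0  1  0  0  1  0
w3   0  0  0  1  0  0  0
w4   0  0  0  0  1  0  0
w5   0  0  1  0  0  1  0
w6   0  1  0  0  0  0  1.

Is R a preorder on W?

Yes

Reflexive: yes — every world is R-related to itself.
Transitive: yes — every two-step R-path is closed by a direct edge.
So R is a preorder.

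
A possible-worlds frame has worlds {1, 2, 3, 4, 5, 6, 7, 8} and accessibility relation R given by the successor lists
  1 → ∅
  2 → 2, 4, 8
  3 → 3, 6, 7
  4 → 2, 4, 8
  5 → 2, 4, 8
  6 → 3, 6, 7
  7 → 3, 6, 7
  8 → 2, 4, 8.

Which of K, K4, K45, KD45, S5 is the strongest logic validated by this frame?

K45

Transitive (axiom 4): yes — every two-step R-path is closed by a direct edge.
Euclidean (axiom 5): yes — any two successors of a common world are R-related.
Serial (axiom D): no — 1 has no R-successor.
Reflexive (axiom T): no — 1 is not related to itself.
So F validates K, K4, K45; KD45 would additionally require R to be serial. The strongest is K45.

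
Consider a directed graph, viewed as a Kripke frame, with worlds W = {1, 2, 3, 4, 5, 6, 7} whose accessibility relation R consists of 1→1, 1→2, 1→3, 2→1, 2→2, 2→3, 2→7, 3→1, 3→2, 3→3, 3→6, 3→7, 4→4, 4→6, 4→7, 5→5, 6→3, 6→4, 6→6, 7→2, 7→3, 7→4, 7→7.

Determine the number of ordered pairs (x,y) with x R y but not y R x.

0

R is symmetric; there are no such tuples.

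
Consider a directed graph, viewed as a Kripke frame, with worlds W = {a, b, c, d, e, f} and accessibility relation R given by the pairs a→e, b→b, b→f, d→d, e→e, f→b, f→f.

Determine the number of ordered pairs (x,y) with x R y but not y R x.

1

Enumerating: (a,e).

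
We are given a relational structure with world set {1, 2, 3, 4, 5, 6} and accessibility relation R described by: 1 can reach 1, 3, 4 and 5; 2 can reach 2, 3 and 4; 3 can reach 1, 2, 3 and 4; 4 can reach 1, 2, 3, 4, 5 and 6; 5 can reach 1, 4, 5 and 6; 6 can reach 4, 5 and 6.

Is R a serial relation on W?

Serial: yes — every world has a successor (e.g. 1 R 1).

Yes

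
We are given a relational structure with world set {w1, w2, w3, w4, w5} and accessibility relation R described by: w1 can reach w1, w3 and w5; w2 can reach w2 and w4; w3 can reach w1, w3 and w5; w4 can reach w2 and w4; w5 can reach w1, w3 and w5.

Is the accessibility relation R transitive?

Yes

Transitive: yes — every two-step R-path is closed by a direct edge.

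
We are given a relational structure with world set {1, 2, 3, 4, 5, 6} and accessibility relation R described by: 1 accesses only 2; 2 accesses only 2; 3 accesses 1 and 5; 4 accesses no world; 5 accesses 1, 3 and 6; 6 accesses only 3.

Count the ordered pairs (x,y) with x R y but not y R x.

Enumerating: (1,2), (3,1), (5,1), (5,6), (6,3).

5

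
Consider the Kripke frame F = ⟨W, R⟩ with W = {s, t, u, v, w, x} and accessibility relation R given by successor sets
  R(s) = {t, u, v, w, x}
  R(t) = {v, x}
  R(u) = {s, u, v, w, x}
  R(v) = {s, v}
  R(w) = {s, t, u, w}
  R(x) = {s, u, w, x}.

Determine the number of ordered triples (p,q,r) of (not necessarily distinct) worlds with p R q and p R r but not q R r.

30

Enumerating: (s,t,t), (s,t,u), (s,t,w), (s,u,t), (s,v,t), (s,v,u), (s,v,w), (s,v,x), (s,w,v), (s,w,x), (s,x,t), (s,x,v), … and 18 more.
Total: 30.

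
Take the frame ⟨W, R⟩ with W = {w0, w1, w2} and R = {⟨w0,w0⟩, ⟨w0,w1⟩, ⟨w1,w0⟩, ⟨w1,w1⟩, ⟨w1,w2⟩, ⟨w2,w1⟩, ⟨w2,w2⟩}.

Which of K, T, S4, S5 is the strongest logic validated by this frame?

Reflexive (axiom T): yes — every world is R-related to itself.
Transitive (axiom 4): no — w0 R w1 and w1 R w2, but not w0 R w2.
Euclidean (axiom 5): no — w1 R w0 and w1 R w2, but not w0 R w2.
So F validates K, T; S4 would additionally require R to be transitive. The strongest is T.

T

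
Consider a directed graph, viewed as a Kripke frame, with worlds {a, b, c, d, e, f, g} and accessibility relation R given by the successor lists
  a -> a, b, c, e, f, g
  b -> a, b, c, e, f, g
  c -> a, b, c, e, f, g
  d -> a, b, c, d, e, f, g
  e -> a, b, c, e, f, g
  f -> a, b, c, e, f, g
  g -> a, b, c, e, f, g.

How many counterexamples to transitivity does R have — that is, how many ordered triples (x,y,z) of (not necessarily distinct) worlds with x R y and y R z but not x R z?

R is transitive; there are no such tuples.

0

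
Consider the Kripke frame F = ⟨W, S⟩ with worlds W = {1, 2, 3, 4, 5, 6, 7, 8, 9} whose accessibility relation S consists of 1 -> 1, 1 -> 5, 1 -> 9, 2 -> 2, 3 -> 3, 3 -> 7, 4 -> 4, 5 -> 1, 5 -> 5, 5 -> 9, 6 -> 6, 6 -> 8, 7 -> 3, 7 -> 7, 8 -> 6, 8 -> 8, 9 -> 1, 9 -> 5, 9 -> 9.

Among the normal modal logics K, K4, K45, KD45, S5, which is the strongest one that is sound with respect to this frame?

S5

Transitive (axiom 4): yes — every two-step S-path is closed by a direct edge.
Euclidean (axiom 5): yes — any two successors of a common world are S-related.
Serial (axiom D): yes — every world has a successor (e.g. 1 S 1).
Reflexive (axiom T): yes — every world is S-related to itself.
So F validates K, K4, K45, KD45, S5. The strongest is S5.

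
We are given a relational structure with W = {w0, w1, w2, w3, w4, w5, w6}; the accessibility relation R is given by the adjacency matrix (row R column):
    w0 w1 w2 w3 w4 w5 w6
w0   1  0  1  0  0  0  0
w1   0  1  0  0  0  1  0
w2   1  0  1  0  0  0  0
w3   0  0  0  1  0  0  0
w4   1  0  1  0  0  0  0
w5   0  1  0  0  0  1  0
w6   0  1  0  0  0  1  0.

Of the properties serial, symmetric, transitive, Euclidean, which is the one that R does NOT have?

symmetric

Serial: yes — every world has a successor (e.g. w0 R w0).
Symmetric: no — w4 R w0 but not w0 R w4.
Transitive: yes — every two-step R-path is closed by a direct edge.
Euclidean: yes — any two successors of a common world are R-related.
Only symmetric fails.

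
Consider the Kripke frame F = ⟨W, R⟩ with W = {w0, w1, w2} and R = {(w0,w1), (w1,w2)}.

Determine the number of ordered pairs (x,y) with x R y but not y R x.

Enumerating: (w0,w1), (w1,w2).

2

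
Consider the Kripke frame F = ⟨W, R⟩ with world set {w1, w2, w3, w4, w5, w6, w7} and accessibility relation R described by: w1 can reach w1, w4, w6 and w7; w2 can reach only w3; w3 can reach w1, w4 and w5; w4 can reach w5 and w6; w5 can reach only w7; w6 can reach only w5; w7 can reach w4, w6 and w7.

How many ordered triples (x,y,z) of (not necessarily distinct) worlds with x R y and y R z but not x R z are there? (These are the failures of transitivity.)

15

Enumerating: (w1,w4,w5), (w1,w6,w5), (w2,w3,w1), (w2,w3,w4), (w2,w3,w5), (w3,w1,w6), (w3,w1,w7), (w3,w4,w6), (w3,w5,w7), (w4,w5,w7), (w5,w7,w4), (w5,w7,w6), (w6,w5,w7), (w7,w4,w5), (w7,w6,w5).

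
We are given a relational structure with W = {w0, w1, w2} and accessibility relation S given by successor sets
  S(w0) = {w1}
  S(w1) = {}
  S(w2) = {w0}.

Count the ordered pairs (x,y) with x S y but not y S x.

Enumerating: (w0,w1), (w2,w0).

2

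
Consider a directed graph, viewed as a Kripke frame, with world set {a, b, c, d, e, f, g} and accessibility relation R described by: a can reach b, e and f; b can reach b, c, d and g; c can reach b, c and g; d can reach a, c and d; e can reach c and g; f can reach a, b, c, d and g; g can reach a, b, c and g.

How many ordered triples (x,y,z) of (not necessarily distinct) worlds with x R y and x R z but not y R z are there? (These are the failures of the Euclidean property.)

31

Enumerating: (a,b,e), (a,b,f), (a,e,b), (a,e,e), (a,e,f), (a,f,e), (a,f,f), (b,c,d), (b,d,b), (b,d,g), (b,g,d), (d,a,a), … and 19 more.
Total: 31.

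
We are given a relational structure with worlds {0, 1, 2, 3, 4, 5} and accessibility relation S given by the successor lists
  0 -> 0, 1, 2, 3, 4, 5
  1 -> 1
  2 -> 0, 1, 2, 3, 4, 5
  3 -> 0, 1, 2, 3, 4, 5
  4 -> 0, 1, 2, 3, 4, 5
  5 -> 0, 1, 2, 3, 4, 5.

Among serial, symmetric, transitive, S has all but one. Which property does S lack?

symmetric

Serial: yes — every world has a successor (e.g. 0 S 0).
Symmetric: no — 0 S 1 but not 1 S 0.
Transitive: yes — every two-step S-path is closed by a direct edge.
Only symmetric fails.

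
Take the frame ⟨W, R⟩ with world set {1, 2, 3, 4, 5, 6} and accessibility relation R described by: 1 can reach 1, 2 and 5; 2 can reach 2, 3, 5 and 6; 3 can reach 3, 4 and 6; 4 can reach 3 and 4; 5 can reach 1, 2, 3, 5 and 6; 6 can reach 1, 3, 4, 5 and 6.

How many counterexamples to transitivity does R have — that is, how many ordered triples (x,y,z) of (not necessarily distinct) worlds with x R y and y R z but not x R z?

Enumerating: (1,2,3), (1,2,6), (1,5,3), (1,5,6), (2,3,4), (2,5,1), (2,6,1), (2,6,4), (3,6,1), (3,6,5), (4,3,6), (5,3,4), (5,6,4), (6,1,2), (6,5,2).

15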